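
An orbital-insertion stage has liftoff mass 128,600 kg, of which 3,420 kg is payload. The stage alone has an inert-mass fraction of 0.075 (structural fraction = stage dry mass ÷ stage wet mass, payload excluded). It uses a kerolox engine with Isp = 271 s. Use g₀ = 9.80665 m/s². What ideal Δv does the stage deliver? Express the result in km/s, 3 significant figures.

Stage wet mass = m₀ − payload = 128,600 − 3,420 = 125,180 kg.
Stage dry mass = ε × stage wet mass = 0.075 × 125,180 = 9,388.5 kg.
Burnout mass m_f = stage dry + payload = 9,388.5 + 3,420 = 12,808.5 kg.
v_e = Isp · g₀ = 271 × 9.80665 = 2657.6 m/s.
Δv = v_e · ln(128,600/12,808.5) = 2657.6 × ln(10.04) = 2657.6 × 2.3066 ≈ 6130 m/s.

Δv ≈ 6.13 km/s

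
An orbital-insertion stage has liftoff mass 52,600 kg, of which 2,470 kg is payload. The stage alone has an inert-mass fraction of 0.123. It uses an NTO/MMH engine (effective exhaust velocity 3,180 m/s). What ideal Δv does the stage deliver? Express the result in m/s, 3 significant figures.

Δv ≈ 5750 m/s

Stage wet mass = m₀ − payload = 52,600 − 2,470 = 50,130 kg.
Stage dry mass = ε × stage wet mass = 0.123 × 50,130 = 6,165.99 kg.
Burnout mass m_f = stage dry + payload = 6,165.99 + 2,470 = 8,635.99 kg.
By the Tsiolkovsky rocket equation, Δv = v_e · ln(52,600/8,635.99) = 3180.0 × ln(6.091) = 3180.0 × 1.8068 ≈ 5746 m/s.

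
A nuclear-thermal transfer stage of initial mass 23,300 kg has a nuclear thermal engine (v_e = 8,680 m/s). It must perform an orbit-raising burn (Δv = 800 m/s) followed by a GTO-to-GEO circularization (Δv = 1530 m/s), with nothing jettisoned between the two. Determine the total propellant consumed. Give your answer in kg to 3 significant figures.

After the first burn: m = 23300 × exp(−800/8680.0) = 23300 × 0.91195 = 21,248.4 kg.
After the second burn: m = 21,248.4 × exp(−1530/8680.0) = 21,248.4 × 0.83839 = 17,814.4 kg.
Total propellant = m₀ − m_final = 23300 − 17,814.4 = 5,485.6 kg.

total propellant consumed ≈ 5490 kg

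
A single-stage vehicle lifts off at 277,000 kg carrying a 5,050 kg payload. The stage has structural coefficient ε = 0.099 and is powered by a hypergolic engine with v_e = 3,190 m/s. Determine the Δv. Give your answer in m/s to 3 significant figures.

Δv ≈ 6890 m/s

Stage wet mass = m₀ − payload = 277,000 − 5,050 = 271,950 kg.
Stage dry mass = ε × stage wet mass = 0.099 × 271,950 = 26,923.1 kg.
Burnout mass m_f = stage dry + payload = 26,923.1 + 5,050 = 31,973.1 kg.
Δv = v_e · ln(277,000/31,973.1) = 3190.0 × ln(8.664) = 3190.0 × 2.1591 ≈ 6888 m/s.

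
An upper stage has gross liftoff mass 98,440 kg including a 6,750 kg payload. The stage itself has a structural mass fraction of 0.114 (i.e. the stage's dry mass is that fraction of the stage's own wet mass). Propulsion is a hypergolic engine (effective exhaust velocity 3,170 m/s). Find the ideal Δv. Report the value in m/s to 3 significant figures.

Stage wet mass = m₀ − payload = 98,440 − 6,750 = 91,690 kg.
Stage dry mass = ε × stage wet mass = 0.114 × 91,690 = 10,452.7 kg.
Burnout mass m_f = stage dry + payload = 10,452.7 + 6,750 = 17,202.7 kg.
Δv = v_e · ln(98,440/17,202.7) = 3170.0 × ln(5.722) = 3170.0 × 1.7444 ≈ 5530 m/s.

Δv ≈ 5530 m/s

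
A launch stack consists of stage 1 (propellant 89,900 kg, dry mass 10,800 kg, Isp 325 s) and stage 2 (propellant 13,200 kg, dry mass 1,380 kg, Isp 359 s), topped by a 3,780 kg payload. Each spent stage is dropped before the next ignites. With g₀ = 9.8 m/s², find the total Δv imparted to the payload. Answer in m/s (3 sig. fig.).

Ignition mass of stage 1 = 89,900+10,800 + 13,200+1,380 + 3,780 = 119,060 kg.
Stage 1: m₀ = 119,060 kg, m_f = 119,060 − 89,900 = 29,160 kg; Δv = 325×9.8×ln(4.083) = 3185.0×1.4068 ≈ 4481 m/s.
Stage 2: m₀ = 18,360 kg, m_f = 18,360 − 13,200 = 5,160 kg; Δv = 359×9.8×ln(3.558) = 3518.2×1.2692 ≈ 4465 m/s.
Total Δv = 4481 + 4465 = 8946 m/s.

Δv ≈ 8950 m/s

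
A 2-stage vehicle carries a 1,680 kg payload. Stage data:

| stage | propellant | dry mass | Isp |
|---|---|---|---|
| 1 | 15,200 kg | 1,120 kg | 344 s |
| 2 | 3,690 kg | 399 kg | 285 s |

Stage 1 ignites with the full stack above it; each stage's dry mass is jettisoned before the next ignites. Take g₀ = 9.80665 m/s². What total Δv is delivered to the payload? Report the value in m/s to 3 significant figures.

Δv ≈ 6780 m/s

Ignition mass of stage 1 = 15,200+1,120 + 3,690+399 + 1,680 = 22,089 kg.
Stage 1: m₀ = 22,089 kg, m_f = 22,089 − 15,200 = 6,889 kg; Δv = 344×9.80665×ln(3.206) = 3373.5×1.1652 ≈ 3931 m/s.
Stage 2: m₀ = 5,769 kg, m_f = 5,769 − 3,690 = 2,079 kg; Δv = 285×9.80665×ln(2.775) = 2794.9×1.0206 ≈ 2853 m/s.
Total Δv = 3931 + 2853 = 6784 m/s.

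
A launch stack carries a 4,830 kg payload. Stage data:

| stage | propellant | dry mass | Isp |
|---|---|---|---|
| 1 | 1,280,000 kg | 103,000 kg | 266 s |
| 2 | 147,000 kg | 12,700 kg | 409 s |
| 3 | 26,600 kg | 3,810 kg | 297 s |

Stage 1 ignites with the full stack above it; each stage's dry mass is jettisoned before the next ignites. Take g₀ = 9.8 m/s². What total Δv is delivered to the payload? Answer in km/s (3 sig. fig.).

Ignition mass of stage 1 = 1,280,000+103,000 + 147,000+12,700 + 26,600+3,810 + 4,830 = 1,577,940 kg.
Stage 1: m₀ = 1,577,940 kg, m_f = 1,577,940 − 1,280,000 = 297,940 kg; Δv = 266×9.8×ln(5.296) = 2606.8×1.6670 ≈ 4345 m/s.
Stage 2: m₀ = 194,940 kg, m_f = 194,940 − 147,000 = 47,940 kg; Δv = 409×9.8×ln(4.066) = 4008.2×1.4027 ≈ 5622 m/s.
Stage 3: m₀ = 35,240 kg, m_f = 35,240 − 26,600 = 8,640 kg; Δv = 297×9.8×ln(4.079) = 2910.6×1.4058 ≈ 4092 m/s.
Total Δv = 4345 + 5622 + 4092 = 14059 m/s.

Δv ≈ 14.1 km/s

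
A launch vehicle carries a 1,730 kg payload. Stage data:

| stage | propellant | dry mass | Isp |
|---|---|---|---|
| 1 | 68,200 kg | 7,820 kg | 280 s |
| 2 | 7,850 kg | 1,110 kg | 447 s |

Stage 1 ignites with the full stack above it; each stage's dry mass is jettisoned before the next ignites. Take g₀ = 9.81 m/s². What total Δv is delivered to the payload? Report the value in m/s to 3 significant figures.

Δv ≈ 10100 m/s

Ignition mass of stage 1 = 68,200+7,820 + 7,850+1,110 + 1,730 = 86,710 kg.
Stage 1: m₀ = 86,710 kg, m_f = 86,710 − 68,200 = 18,510 kg; Δv = 280×9.81×ln(4.684) = 2746.8×1.5443 ≈ 4242 m/s.
Stage 2: m₀ = 10,690 kg, m_f = 10,690 − 7,850 = 2,840 kg; Δv = 447×9.81×ln(3.764) = 4385.1×1.3255 ≈ 5812 m/s.
Total Δv = 4242 + 5812 = 10054 m/s.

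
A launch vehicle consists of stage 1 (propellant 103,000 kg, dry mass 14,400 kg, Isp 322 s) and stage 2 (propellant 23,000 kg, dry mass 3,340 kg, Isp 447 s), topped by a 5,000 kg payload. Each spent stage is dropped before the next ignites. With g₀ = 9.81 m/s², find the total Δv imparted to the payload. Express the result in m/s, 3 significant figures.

Δv ≈ 9530 m/s

Ignition mass of stage 1 = 103,000+14,400 + 23,000+3,340 + 5,000 = 148,740 kg.
Stage 1: m₀ = 148,740 kg, m_f = 148,740 − 103,000 = 45,740 kg; Δv = 322×9.81×ln(3.252) = 3158.8×1.1792 ≈ 3725 m/s.
Stage 2: m₀ = 31,340 kg, m_f = 31,340 − 23,000 = 8,340 kg; Δv = 447×9.81×ln(3.758) = 4385.1×1.3238 ≈ 5805 m/s.
Total Δv = 3725 + 5805 = 9530 m/s.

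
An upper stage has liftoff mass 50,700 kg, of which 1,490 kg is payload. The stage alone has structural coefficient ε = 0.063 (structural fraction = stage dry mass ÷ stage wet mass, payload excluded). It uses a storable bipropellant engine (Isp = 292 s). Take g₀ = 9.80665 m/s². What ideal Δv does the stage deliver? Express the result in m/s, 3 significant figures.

Stage wet mass = m₀ − payload = 50,700 − 1,490 = 49,210 kg.
Stage dry mass = ε × stage wet mass = 0.063 × 49,210 = 3,100.23 kg.
Burnout mass m_f = stage dry + payload = 3,100.23 + 1,490 = 4,590.23 kg.
v_e = Isp · g₀ = 292 × 9.80665 = 2863.5 m/s.
Rocket equation: Δv = v_e · ln(50,700/4,590.23) = 2863.5 × ln(11.05) = 2863.5 × 2.4020 ≈ 6878 m/s.

Δv ≈ 6880 m/s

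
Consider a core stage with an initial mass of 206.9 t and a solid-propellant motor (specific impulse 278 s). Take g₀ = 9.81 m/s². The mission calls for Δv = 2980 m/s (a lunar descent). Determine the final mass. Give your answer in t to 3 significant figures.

v_e = Isp · g₀ = 278 × 9.81 = 2727.2 m/s.
m₀/m_f = exp(Δv / v_e) = exp(2980 / 2727.2) = exp(1.0927) = 2.9823.
m_f = m₀ / 2.9823 = 206.9 / 2.9823 = 69.376 t.

final mass ≈ 69.4 t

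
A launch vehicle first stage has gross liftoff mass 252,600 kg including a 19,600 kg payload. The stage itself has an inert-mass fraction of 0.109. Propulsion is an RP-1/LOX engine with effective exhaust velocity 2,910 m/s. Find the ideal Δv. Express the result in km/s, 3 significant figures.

Δv ≈ 5.02 km/s

Stage wet mass = m₀ − payload = 252,600 − 19,600 = 233,000 kg.
Stage dry mass = ε × stage wet mass = 0.109 × 233,000 = 25,397 kg.
Burnout mass m_f = stage dry + payload = 25,397 + 19,600 = 44,997 kg.
Rocket equation: Δv = v_e · ln(252,600/44,997) = 2910.0 × ln(5.614) = 2910.0 × 1.7252 ≈ 5020 m/s.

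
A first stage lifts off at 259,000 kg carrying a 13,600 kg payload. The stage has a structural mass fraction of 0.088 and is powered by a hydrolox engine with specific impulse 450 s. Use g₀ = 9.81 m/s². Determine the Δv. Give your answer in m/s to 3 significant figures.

Stage wet mass = m₀ − payload = 259,000 − 13,600 = 245,400 kg.
Stage dry mass = ε × stage wet mass = 0.088 × 245,400 = 21,595.2 kg.
Burnout mass m_f = stage dry + payload = 21,595.2 + 13,600 = 35,195.2 kg.
v_e = Isp · g₀ = 450 × 9.81 = 4414.5 m/s.
Rocket equation: Δv = v_e · ln(259,000/35,195.2) = 4414.5 × ln(7.359) = 4414.5 × 1.9959 ≈ 8811 m/s.

Δv ≈ 8810 m/s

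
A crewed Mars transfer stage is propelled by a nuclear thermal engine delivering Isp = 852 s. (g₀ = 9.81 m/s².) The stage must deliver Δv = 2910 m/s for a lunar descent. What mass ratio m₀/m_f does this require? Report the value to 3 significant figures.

v_e = Isp · g₀ = 852 × 9.81 = 8358.1 m/s.
Rocket equation: m₀/m_f = exp(Δv / v_e) = exp(2910 / 8358.1) = exp(0.3482) = 1.4165.

mass ratio ≈ 1.42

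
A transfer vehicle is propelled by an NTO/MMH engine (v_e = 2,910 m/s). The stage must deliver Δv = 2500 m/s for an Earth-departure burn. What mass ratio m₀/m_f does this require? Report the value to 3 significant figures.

mass ratio ≈ 2.36

Rocket equation: m₀/m_f = exp(Δv / v_e) = exp(2500 / 2910.0) = exp(0.8591) = 2.3611.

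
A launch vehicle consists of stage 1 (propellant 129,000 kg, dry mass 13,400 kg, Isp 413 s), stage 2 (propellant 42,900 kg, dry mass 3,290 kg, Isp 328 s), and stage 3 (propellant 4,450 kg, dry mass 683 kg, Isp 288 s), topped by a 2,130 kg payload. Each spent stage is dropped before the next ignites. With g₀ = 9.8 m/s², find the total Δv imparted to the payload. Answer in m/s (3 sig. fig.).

Δv ≈ 12200 m/s

Ignition mass of stage 1 = 129,000+13,400 + 42,900+3,290 + 4,450+683 + 2,130 = 195,853 kg.
Stage 1: m₀ = 195,853 kg, m_f = 195,853 − 129,000 = 66,853 kg; Δv = 413×9.8×ln(2.93) = 4047.4×1.0749 ≈ 4350 m/s.
Stage 2: m₀ = 53,453 kg, m_f = 53,453 − 42,900 = 10,553 kg; Δv = 328×9.8×ln(5.065) = 3214.4×1.6224 ≈ 5215 m/s.
Stage 3: m₀ = 7,263 kg, m_f = 7,263 − 4,450 = 2,813 kg; Δv = 288×9.8×ln(2.582) = 2822.4×0.9485 ≈ 2677 m/s.
Total Δv = 4350 + 5215 + 2677 = 12242 m/s.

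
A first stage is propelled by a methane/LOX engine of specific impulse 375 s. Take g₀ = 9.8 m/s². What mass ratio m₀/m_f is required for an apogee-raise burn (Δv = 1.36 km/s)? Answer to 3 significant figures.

mass ratio ≈ 1.45

v_e = Isp · g₀ = 375 × 9.8 = 3675.0 m/s.
m₀/m_f = exp(Δv / v_e) = exp(1360 / 3675.0) = exp(0.3701) = 1.4478.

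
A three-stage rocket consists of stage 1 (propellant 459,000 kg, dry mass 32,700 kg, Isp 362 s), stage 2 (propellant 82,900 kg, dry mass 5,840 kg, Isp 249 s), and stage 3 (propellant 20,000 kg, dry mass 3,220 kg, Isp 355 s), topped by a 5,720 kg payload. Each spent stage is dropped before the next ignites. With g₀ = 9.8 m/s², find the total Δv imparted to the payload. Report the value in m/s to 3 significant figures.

Ignition mass of stage 1 = 459,000+32,700 + 82,900+5,840 + 20,000+3,220 + 5,720 = 609,380 kg.
Stage 1: m₀ = 609,380 kg, m_f = 609,380 − 459,000 = 150,380 kg; Δv = 362×9.8×ln(4.052) = 3547.6×1.3993 ≈ 4964 m/s.
Stage 2: m₀ = 117,680 kg, m_f = 117,680 − 82,900 = 34,780 kg; Δv = 249×9.8×ln(3.384) = 2440.2×1.2189 ≈ 2974 m/s.
Stage 3: m₀ = 28,940 kg, m_f = 28,940 − 20,000 = 8,940 kg; Δv = 355×9.8×ln(3.237) = 3479.0×1.1747 ≈ 4087 m/s.
Total Δv = 4964 + 2974 + 4087 = 12025 m/s.

Δv ≈ 12000 m/s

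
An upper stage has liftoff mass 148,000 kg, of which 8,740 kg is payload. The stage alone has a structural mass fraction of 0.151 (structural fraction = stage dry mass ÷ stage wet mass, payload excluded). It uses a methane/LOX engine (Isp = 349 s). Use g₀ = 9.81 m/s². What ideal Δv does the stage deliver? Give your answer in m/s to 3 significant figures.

Stage wet mass = m₀ − payload = 148,000 − 8,740 = 139,260 kg.
Stage dry mass = ε × stage wet mass = 0.151 × 139,260 = 21,028.3 kg.
Burnout mass m_f = stage dry + payload = 21,028.3 + 8,740 = 29,768.3 kg.
v_e = Isp · g₀ = 349 × 9.81 = 3423.7 m/s.
Δv = v_e · ln(148,000/29,768.3) = 3423.7 × ln(4.972) = 3423.7 × 1.6038 ≈ 5491 m/s.

Δv ≈ 5490 m/s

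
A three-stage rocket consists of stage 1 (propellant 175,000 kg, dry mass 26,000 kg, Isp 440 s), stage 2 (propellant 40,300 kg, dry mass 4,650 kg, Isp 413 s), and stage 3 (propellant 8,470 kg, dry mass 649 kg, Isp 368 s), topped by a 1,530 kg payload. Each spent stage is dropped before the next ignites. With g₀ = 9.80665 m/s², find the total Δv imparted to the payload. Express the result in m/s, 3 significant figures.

Ignition mass of stage 1 = 175,000+26,000 + 40,300+4,650 + 8,470+649 + 1,530 = 256,599 kg.
Stage 1: m₀ = 256,599 kg, m_f = 256,599 − 175,000 = 81,599 kg; Δv = 440×9.80665×ln(3.145) = 4314.9×1.1457 ≈ 4944 m/s.
Stage 2: m₀ = 55,599 kg, m_f = 55,599 − 40,300 = 15,299 kg; Δv = 413×9.80665×ln(3.634) = 4050.1×1.2904 ≈ 5226 m/s.
Stage 3: m₀ = 10,649 kg, m_f = 10,649 − 8,470 = 2,179 kg; Δv = 368×9.80665×ln(4.887) = 3608.8×1.5866 ≈ 5726 m/s.
Total Δv = 4944 + 5226 + 5726 = 15896 m/s.

Δv ≈ 15900 m/s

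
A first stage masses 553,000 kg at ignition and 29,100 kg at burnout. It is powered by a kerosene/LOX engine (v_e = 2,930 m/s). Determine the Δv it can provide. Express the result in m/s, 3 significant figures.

Δv = v_e · ln(m₀/m_f) = 2930.0 × ln(19) = 2930.0 × 2.9446 ≈ 8627.7 m/s.

Δv ≈ 8630 m/s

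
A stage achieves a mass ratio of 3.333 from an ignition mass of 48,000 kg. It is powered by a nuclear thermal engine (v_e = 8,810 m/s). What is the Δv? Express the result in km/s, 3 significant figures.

Δv ≈ 10.6 km/s

Δv = v_e · ln(3.333) = 8810.0 × 1.2039 ≈ 10606.1 m/s.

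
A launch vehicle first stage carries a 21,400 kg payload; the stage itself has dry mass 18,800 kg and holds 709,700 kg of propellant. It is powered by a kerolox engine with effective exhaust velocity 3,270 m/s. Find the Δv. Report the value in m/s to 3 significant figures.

Δv ≈ 9570 m/s

m₀ = payload + dry + propellant = 21,400 + 18,800 + 709,700 = 749,900 kg.
m_f = payload + dry = 21,400 + 18,800 = 40,200 kg.
By the Tsiolkovsky rocket equation, Δv = v_e · ln(m₀/m_f) = 3270.0 × ln(18.65) = 3270.0 × 2.9261 ≈ 9568.3 m/s.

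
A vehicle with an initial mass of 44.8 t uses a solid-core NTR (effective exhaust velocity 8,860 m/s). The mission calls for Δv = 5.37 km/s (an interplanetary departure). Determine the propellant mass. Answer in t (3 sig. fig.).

m₀/m_f = exp(Δv / v_e) = exp(5370 / 8860.0) = exp(0.6061) = 1.8333.
m_f = 44.8 / 1.8333 = 24.4368 t, so propellant = m₀ − m_f = 44.8 − 24.4368 = 20.3632 t.

propellant mass ≈ 20.4 t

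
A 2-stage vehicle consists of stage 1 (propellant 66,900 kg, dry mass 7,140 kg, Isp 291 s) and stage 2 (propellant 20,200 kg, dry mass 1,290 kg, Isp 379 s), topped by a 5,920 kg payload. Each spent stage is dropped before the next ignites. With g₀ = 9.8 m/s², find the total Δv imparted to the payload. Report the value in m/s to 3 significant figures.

Δv ≈ 8030 m/s

Ignition mass of stage 1 = 66,900+7,140 + 20,200+1,290 + 5,920 = 101,450 kg.
Stage 1: m₀ = 101,450 kg, m_f = 101,450 − 66,900 = 34,550 kg; Δv = 291×9.8×ln(2.936) = 2851.8×1.0772 ≈ 3072 m/s.
Stage 2: m₀ = 27,410 kg, m_f = 27,410 − 20,200 = 7,210 kg; Δv = 379×9.8×ln(3.802) = 3714.2×1.3354 ≈ 4960 m/s.
Total Δv = 3072 + 4960 = 8032 m/s.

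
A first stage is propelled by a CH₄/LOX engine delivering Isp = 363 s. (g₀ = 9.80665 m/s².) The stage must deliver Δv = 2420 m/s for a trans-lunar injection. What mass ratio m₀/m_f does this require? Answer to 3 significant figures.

v_e = Isp · g₀ = 363 × 9.80665 = 3559.8 m/s.
m₀/m_f = exp(Δv / v_e) = exp(2420 / 3559.8) = exp(0.6798) = 1.9735.

mass ratio ≈ 1.97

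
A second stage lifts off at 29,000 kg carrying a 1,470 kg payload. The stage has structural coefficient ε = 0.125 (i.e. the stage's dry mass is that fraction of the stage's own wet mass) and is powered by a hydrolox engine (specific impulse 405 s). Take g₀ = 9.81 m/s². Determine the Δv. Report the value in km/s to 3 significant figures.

Δv ≈ 7.06 km/s

Stage wet mass = m₀ − payload = 29,000 − 1,470 = 27,530 kg.
Stage dry mass = ε × stage wet mass = 0.125 × 27,530 = 3,441.25 kg.
Burnout mass m_f = stage dry + payload = 3,441.25 + 1,470 = 4,911.25 kg.
v_e = Isp · g₀ = 405 × 9.81 = 3973.1 m/s.
Rocket equation: Δv = v_e · ln(29,000/4,911.25) = 3973.1 × ln(5.905) = 3973.1 × 1.7758 ≈ 7055 m/s.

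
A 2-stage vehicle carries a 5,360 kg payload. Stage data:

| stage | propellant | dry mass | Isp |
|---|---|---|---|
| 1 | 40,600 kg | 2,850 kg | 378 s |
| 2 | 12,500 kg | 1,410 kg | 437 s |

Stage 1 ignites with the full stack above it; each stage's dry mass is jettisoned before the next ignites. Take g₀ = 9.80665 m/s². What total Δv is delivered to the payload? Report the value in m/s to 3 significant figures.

Δv ≈ 8350 m/s

Ignition mass of stage 1 = 40,600+2,850 + 12,500+1,410 + 5,360 = 62,720 kg.
Stage 1: m₀ = 62,720 kg, m_f = 62,720 − 40,600 = 22,120 kg; Δv = 378×9.80665×ln(2.835) = 3706.9×1.0422 ≈ 3863 m/s.
Stage 2: m₀ = 19,270 kg, m_f = 19,270 − 12,500 = 6,770 kg; Δv = 437×9.80665×ln(2.846) = 4285.5×1.0460 ≈ 4483 m/s.
Total Δv = 3863 + 4483 = 8346 m/s.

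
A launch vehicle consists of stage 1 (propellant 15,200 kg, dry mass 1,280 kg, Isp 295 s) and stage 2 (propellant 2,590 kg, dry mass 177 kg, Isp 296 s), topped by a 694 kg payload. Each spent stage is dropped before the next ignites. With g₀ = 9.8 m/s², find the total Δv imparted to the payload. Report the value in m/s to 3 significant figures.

Ignition mass of stage 1 = 15,200+1,280 + 2,590+177 + 694 = 19,941 kg.
Stage 1: m₀ = 19,941 kg, m_f = 19,941 − 15,200 = 4,741 kg; Δv = 295×9.8×ln(4.206) = 2891.0×1.4365 ≈ 4153 m/s.
Stage 2: m₀ = 3,461 kg, m_f = 3,461 − 2,590 = 871 kg; Δv = 296×9.8×ln(3.974) = 2900.8×1.3797 ≈ 4002 m/s.
Total Δv = 4153 + 4002 = 8155 m/s.

Δv ≈ 8160 m/s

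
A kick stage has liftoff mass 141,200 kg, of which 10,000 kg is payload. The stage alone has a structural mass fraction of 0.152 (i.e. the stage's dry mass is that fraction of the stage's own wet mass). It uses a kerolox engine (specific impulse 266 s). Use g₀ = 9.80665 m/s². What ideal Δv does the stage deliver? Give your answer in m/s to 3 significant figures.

Δv ≈ 4050 m/s

Stage wet mass = m₀ − payload = 141,200 − 10,000 = 131,200 kg.
Stage dry mass = ε × stage wet mass = 0.152 × 131,200 = 19,942.4 kg.
Burnout mass m_f = stage dry + payload = 19,942.4 + 10,000 = 29,942.4 kg.
v_e = Isp · g₀ = 266 × 9.80665 = 2608.6 m/s.
By the Tsiolkovsky rocket equation, Δv = v_e · ln(141,200/29,942.4) = 2608.6 × ln(4.716) = 2608.6 × 1.5509 ≈ 4046 m/s.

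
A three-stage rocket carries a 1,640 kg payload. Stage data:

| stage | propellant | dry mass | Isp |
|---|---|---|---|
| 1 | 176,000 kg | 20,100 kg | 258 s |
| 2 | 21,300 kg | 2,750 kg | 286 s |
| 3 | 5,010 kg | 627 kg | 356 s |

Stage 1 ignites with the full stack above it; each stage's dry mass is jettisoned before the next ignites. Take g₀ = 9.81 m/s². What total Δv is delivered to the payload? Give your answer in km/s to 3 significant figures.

Δv ≈ 11.0 km/s

Ignition mass of stage 1 = 176,000+20,100 + 21,300+2,750 + 5,010+627 + 1,640 = 227,427 kg.
Stage 1: m₀ = 227,427 kg, m_f = 227,427 − 176,000 = 51,427 kg; Δv = 258×9.81×ln(4.422) = 2531.0×1.4867 ≈ 3763 m/s.
Stage 2: m₀ = 31,327 kg, m_f = 31,327 − 21,300 = 10,027 kg; Δv = 286×9.81×ln(3.124) = 2805.7×1.1392 ≈ 3196 m/s.
Stage 3: m₀ = 7,277 kg, m_f = 7,277 − 5,010 = 2,267 kg; Δv = 356×9.81×ln(3.21) = 3492.4×1.1663 ≈ 4073 m/s.
Total Δv = 3763 + 3196 + 4073 = 11032 m/s.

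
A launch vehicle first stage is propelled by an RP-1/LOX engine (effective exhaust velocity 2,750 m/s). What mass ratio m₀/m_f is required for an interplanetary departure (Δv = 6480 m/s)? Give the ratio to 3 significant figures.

mass ratio ≈ 10.6

m₀/m_f = exp(Δv / v_e) = exp(6480 / 2750.0) = exp(2.3564) = 10.5525.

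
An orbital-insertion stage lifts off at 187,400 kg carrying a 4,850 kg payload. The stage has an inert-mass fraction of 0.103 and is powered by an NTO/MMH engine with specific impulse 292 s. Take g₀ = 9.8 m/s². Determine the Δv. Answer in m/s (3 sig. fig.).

Stage wet mass = m₀ − payload = 187,400 − 4,850 = 182,550 kg.
Stage dry mass = ε × stage wet mass = 0.103 × 182,550 = 18,802.7 kg.
Burnout mass m_f = stage dry + payload = 18,802.7 + 4,850 = 23,652.7 kg.
v_e = Isp · g₀ = 292 × 9.8 = 2861.6 m/s.
Using Δv = v_e ln(m₀/m_f): Δv = v_e · ln(187,400/23,652.7) = 2861.6 × ln(7.923) = 2861.6 × 2.0698 ≈ 5923 m/s.

Δv ≈ 5920 m/s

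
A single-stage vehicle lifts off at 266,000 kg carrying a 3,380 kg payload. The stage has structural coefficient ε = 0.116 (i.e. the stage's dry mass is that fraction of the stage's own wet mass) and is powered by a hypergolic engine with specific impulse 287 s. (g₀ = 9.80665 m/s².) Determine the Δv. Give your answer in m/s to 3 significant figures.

Stage wet mass = m₀ − payload = 266,000 − 3,380 = 262,620 kg.
Stage dry mass = ε × stage wet mass = 0.116 × 262,620 = 30,463.9 kg.
Burnout mass m_f = stage dry + payload = 30,463.9 + 3,380 = 33,843.9 kg.
v_e = Isp · g₀ = 287 × 9.80665 = 2814.5 m/s.
Using Δv = v_e ln(m₀/m_f): Δv = v_e · ln(266,000/33,843.9) = 2814.5 × ln(7.86) = 2814.5 × 2.0617 ≈ 5803 m/s.

Δv ≈ 5800 m/s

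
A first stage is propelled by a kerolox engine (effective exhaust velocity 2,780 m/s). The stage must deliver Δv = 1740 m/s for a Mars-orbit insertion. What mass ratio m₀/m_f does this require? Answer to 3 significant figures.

Using Δv = v_e ln(m₀/m_f): m₀/m_f = exp(Δv / v_e) = exp(1740 / 2780.0) = exp(0.6259) = 1.8699.

mass ratio ≈ 1.87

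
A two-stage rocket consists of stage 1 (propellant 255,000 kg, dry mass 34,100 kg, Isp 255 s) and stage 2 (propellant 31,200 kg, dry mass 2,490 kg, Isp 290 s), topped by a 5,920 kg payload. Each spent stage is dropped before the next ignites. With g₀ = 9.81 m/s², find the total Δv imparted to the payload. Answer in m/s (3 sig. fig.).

Δv ≈ 8150 m/s

Ignition mass of stage 1 = 255,000+34,100 + 31,200+2,490 + 5,920 = 328,710 kg.
Stage 1: m₀ = 328,710 kg, m_f = 328,710 − 255,000 = 73,710 kg; Δv = 255×9.81×ln(4.46) = 2501.6×1.4950 ≈ 3740 m/s.
Stage 2: m₀ = 39,610 kg, m_f = 39,610 − 31,200 = 8,410 kg; Δv = 290×9.81×ln(4.71) = 2844.9×1.5497 ≈ 4409 m/s.
Total Δv = 3740 + 4409 = 8149 m/s.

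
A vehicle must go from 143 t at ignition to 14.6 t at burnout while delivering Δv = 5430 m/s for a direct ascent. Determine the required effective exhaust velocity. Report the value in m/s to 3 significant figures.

ln(m₀/m_f) = ln(143000/14600) = ln(9.795) = 2.2818.
v_e = Δv / ln(m₀/m_f) = 5430 / 2.2818 = 2379.7 m/s.

v_e ≈ 2380 m/s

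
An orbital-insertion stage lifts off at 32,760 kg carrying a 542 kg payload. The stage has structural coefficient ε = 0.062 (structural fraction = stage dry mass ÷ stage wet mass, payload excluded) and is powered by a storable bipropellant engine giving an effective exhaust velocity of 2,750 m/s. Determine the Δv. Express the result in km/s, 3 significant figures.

Stage wet mass = m₀ − payload = 32,760 − 542 = 32,218 kg.
Stage dry mass = ε × stage wet mass = 0.062 × 32,218 = 1,997.52 kg.
Burnout mass m_f = stage dry + payload = 1,997.52 + 542 = 2,539.52 kg.
From the ideal rocket equation, Δv = v_e · ln(32,760/2,539.52) = 2750.0 × ln(12.9) = 2750.0 × 2.5572 ≈ 7032 m/s.

Δv ≈ 7.03 km/s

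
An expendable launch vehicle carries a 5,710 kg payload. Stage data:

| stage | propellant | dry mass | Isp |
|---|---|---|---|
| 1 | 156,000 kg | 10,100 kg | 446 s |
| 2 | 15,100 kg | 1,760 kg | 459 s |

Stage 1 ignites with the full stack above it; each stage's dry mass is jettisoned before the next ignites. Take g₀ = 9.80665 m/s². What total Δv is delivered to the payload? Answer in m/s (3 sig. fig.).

Δv ≈ 12600 m/s

Ignition mass of stage 1 = 156,000+10,100 + 15,100+1,760 + 5,710 = 188,670 kg.
Stage 1: m₀ = 188,670 kg, m_f = 188,670 − 156,000 = 32,670 kg; Δv = 446×9.80665×ln(5.775) = 4373.8×1.7535 ≈ 7670 m/s.
Stage 2: m₀ = 22,570 kg, m_f = 22,570 − 15,100 = 7,470 kg; Δv = 459×9.80665×ln(3.021) = 4501.3×1.1057 ≈ 4977 m/s.
Total Δv = 7670 + 4977 = 12647 m/s.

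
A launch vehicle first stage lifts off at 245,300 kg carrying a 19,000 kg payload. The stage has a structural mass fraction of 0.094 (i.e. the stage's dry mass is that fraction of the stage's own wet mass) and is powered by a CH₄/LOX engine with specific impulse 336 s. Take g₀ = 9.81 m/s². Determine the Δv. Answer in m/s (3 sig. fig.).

Stage wet mass = m₀ − payload = 245,300 − 19,000 = 226,300 kg.
Stage dry mass = ε × stage wet mass = 0.094 × 226,300 = 21,272.2 kg.
Burnout mass m_f = stage dry + payload = 21,272.2 + 19,000 = 40,272.2 kg.
v_e = Isp · g₀ = 336 × 9.81 = 3296.2 m/s.
By the Tsiolkovsky rocket equation, Δv = v_e · ln(245,300/40,272.2) = 3296.2 × ln(6.091) = 3296.2 × 1.8068 ≈ 5956 m/s.

Δv ≈ 5960 m/s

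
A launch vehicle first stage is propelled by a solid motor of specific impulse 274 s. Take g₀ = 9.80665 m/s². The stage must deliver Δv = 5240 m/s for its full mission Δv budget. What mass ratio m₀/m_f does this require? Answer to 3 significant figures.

v_e = Isp · g₀ = 274 × 9.80665 = 2687.0 m/s.
m₀/m_f = exp(Δv / v_e) = exp(5240 / 2687.0) = exp(1.9501) = 7.0295.

mass ratio ≈ 7.03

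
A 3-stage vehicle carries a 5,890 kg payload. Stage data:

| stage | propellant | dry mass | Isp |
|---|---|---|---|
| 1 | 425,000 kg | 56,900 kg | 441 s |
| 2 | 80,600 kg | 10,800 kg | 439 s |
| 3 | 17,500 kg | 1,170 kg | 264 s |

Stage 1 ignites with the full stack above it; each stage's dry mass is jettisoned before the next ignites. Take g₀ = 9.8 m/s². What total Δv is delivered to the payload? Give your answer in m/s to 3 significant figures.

Ignition mass of stage 1 = 425,000+56,900 + 80,600+10,800 + 17,500+1,170 + 5,890 = 597,860 kg.
Stage 1: m₀ = 597,860 kg, m_f = 597,860 − 425,000 = 172,860 kg; Δv = 441×9.8×ln(3.459) = 4321.8×1.2409 ≈ 5363 m/s.
Stage 2: m₀ = 115,960 kg, m_f = 115,960 − 80,600 = 35,360 kg; Δv = 439×9.8×ln(3.279) = 4302.2×1.1877 ≈ 5110 m/s.
Stage 3: m₀ = 24,560 kg, m_f = 24,560 − 17,500 = 7,060 kg; Δv = 264×9.8×ln(3.479) = 2587.2×1.2467 ≈ 3225 m/s.
Total Δv = 5363 + 5110 + 3225 = 13698 m/s.

Δv ≈ 13700 m/s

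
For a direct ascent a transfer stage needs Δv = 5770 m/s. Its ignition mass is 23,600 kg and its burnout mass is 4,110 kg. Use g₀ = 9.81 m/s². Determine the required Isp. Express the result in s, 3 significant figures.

ln(m₀/m_f) = ln(23600/4110) = ln(5.742) = 1.7478.
v_e = Δv / ln(m₀/m_f) = 5770 / 1.7478 = 3301.2 m/s.
Isp = v_e / g₀ = 3301.2 / 9.81 = 336.5 s.

Isp ≈ 337 s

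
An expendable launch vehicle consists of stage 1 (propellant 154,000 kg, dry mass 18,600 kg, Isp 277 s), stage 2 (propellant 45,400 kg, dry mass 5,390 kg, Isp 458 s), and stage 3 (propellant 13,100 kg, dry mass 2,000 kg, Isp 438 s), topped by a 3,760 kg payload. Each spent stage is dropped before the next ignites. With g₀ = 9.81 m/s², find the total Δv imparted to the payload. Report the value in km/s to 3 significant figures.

Ignition mass of stage 1 = 154,000+18,600 + 45,400+5,390 + 13,100+2,000 + 3,760 = 242,250 kg.
Stage 1: m₀ = 242,250 kg, m_f = 242,250 − 154,000 = 88,250 kg; Δv = 277×9.81×ln(2.745) = 2717.4×1.0098 ≈ 2744 m/s.
Stage 2: m₀ = 69,650 kg, m_f = 69,650 − 45,400 = 24,250 kg; Δv = 458×9.81×ln(2.872) = 4493.0×1.0551 ≈ 4740 m/s.
Stage 3: m₀ = 18,860 kg, m_f = 18,860 − 13,100 = 5,760 kg; Δv = 438×9.81×ln(3.274) = 4296.8×1.1861 ≈ 5096 m/s.
Total Δv = 2744 + 4740 + 5096 = 12580 m/s.

Δv ≈ 12.6 km/s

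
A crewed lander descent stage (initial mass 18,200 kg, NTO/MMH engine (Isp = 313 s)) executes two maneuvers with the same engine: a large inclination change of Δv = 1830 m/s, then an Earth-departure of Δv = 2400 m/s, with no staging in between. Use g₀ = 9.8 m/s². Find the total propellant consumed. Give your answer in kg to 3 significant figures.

v_e = Isp · g₀ = 313 × 9.8 = 3067.4 m/s.
After the first burn: m = 18200 × exp(−1830/3067.4) = 18200 × 0.55068 = 10,022.4 kg.
After the second burn: m = 10,022.4 × exp(−2400/3067.4) = 10,022.4 × 0.45730 = 4,583.24 kg.
Total propellant = m₀ − m_final = 18200 − 4,583.24 = 13,616.76 kg.

total propellant consumed ≈ 13600 kg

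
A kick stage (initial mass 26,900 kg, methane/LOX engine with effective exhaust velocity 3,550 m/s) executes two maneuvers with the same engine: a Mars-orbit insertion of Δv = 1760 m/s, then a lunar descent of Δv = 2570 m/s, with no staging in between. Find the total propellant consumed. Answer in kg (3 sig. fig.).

After the first burn: m = 26900 × exp(−1760/3550.0) = 26900 × 0.60910 = 16,384.8 kg.
After the second burn: m = 16,384.8 × exp(−2570/3550.0) = 16,384.8 × 0.48484 = 7,944.01 kg.
Total propellant = m₀ − m_final = 26900 − 7,944.01 = 18,955.99 kg.

total propellant consumed ≈ 19000 kg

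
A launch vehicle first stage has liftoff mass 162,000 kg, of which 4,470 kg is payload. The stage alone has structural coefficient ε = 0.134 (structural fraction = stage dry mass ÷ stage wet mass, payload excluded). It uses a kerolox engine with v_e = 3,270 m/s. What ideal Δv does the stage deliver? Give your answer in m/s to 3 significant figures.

Δv ≈ 6040 m/s

Stage wet mass = m₀ − payload = 162,000 − 4,470 = 157,530 kg.
Stage dry mass = ε × stage wet mass = 0.134 × 157,530 = 21,109 kg.
Burnout mass m_f = stage dry + payload = 21,109 + 4,470 = 25,579 kg.
From the ideal rocket equation, Δv = v_e · ln(162,000/25,579) = 3270.0 × ln(6.333) = 3270.0 × 1.8458 ≈ 6036 m/s.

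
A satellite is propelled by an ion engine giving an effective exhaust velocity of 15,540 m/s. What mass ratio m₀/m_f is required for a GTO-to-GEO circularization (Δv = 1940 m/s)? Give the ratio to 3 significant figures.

From the ideal rocket equation, m₀/m_f = exp(Δv / v_e) = exp(1940 / 15540.0) = exp(0.1248) = 1.1330.

mass ratio ≈ 1.13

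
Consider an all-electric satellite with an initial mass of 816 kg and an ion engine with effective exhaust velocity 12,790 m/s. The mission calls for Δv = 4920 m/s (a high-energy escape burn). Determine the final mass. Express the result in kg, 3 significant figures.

m₀/m_f = exp(Δv / v_e) = exp(4920 / 12790.0) = exp(0.3847) = 1.4691.
m_f = m₀ / 1.4691 = 816 / 1.4691 = 555.442 kg.

final mass ≈ 555 kg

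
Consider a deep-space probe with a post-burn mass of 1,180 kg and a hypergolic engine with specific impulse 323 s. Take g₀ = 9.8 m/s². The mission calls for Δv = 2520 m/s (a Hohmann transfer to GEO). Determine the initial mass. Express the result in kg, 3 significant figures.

initial mass ≈ 2620 kg

v_e = Isp · g₀ = 323 × 9.8 = 3165.4 m/s.
Using Δv = v_e ln(m₀/m_f): m₀/m_f = exp(Δv / v_e) = exp(2520 / 3165.4) = exp(0.7961) = 2.2169.
m₀ = m_f × 2.2169 = 1,180 × 2.2169 = 2,615.94 kg.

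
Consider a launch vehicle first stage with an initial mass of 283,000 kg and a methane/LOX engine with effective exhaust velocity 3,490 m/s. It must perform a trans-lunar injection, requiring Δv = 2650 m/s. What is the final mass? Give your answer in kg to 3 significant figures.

final mass ≈ 132000 kg

Using Δv = v_e ln(m₀/m_f): m₀/m_f = exp(Δv / v_e) = exp(2650 / 3490.0) = exp(0.7593) = 2.1368.
m_f = m₀ / 2.1368 = 283,000 / 2.1368 = 132,441 kg.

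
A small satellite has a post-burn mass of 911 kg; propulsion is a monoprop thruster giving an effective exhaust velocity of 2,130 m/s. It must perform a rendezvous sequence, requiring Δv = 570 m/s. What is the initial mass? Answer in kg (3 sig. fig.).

initial mass ≈ 1190 kg

By the Tsiolkovsky rocket equation, m₀/m_f = exp(Δv / v_e) = exp(570 / 2130.0) = exp(0.2676) = 1.3068.
m₀ = m_f × 1.3068 = 911 × 1.3068 = 1,190.49 kg.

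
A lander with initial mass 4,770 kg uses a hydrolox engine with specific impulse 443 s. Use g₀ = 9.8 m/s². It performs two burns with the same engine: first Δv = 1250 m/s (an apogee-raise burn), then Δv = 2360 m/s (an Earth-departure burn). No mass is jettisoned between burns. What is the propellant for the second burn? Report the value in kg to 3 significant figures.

propellant for the second burn ≈ 1500 kg

v_e = Isp · g₀ = 443 × 9.8 = 4341.4 m/s.
After the first burn: m = 4770 × exp(−1250/4341.4) = 4770 × 0.74982 = 3,576.64 kg.
After the second burn: m = 3,576.64 × exp(−2360/4341.4) = 3,576.64 × 0.58065 = 2,076.78 kg.
Second-burn propellant = 3,576.64 − 2,076.78 = 1,499.86 kg.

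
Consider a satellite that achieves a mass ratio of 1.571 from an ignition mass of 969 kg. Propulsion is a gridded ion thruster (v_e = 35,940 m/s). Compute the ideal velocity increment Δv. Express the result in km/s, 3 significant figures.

Using Δv = v_e ln(m₀/m_f): Δv = v_e · ln(1.571) = 35940.0 × 0.4517 ≈ 16234.5 m/s.

Δv ≈ 16.2 km/s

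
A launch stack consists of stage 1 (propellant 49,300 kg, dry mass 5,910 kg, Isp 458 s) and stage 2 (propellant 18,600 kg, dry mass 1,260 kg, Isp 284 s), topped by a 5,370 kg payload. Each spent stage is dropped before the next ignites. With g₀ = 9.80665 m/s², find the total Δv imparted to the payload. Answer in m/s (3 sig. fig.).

Δv ≈ 7980 m/s

Ignition mass of stage 1 = 49,300+5,910 + 18,600+1,260 + 5,370 = 80,440 kg.
Stage 1: m₀ = 80,440 kg, m_f = 80,440 − 49,300 = 31,140 kg; Δv = 458×9.80665×ln(2.583) = 4491.4×0.9490 ≈ 4262 m/s.
Stage 2: m₀ = 25,230 kg, m_f = 25,230 − 18,600 = 6,630 kg; Δv = 284×9.80665×ln(3.805) = 2785.1×1.3364 ≈ 3722 m/s.
Total Δv = 4262 + 3722 = 7984 m/s.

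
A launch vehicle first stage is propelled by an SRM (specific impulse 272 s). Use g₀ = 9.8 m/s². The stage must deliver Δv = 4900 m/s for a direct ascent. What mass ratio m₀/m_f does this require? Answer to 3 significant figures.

mass ratio ≈ 6.29

v_e = Isp · g₀ = 272 × 9.8 = 2665.6 m/s.
Rocket equation: m₀/m_f = exp(Δv / v_e) = exp(4900 / 2665.6) = exp(1.8382) = 6.2854.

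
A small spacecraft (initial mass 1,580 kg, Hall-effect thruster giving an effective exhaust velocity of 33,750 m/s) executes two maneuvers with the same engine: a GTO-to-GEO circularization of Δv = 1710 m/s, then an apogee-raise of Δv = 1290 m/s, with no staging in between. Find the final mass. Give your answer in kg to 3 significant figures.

After the first burn: m = 1580 × exp(−1710/33750.0) = 1580 × 0.95060 = 1,501.95 kg.
After the second burn: m = 1,501.95 × exp(−1290/33750.0) = 1,501.95 × 0.96250 = 1,445.63 kg.

final mass ≈ 1450 kg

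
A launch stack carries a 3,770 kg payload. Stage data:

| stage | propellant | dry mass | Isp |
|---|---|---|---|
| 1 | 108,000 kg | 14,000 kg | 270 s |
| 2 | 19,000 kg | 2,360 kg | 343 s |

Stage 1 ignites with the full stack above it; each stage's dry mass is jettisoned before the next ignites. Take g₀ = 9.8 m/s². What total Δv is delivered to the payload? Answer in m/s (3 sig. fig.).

Δv ≈ 8250 m/s

Ignition mass of stage 1 = 108,000+14,000 + 19,000+2,360 + 3,770 = 147,130 kg.
Stage 1: m₀ = 147,130 kg, m_f = 147,130 − 108,000 = 39,130 kg; Δv = 270×9.8×ln(3.76) = 2646.0×1.3244 ≈ 3504 m/s.
Stage 2: m₀ = 25,130 kg, m_f = 25,130 − 19,000 = 6,130 kg; Δv = 343×9.8×ln(4.1) = 3361.4×1.4109 ≈ 4742 m/s.
Total Δv = 3504 + 4742 = 8246 m/s.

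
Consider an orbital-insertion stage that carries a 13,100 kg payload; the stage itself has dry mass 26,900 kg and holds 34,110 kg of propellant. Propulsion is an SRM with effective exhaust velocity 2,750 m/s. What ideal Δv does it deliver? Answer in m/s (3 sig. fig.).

Δv ≈ 1700 m/s

m₀ = payload + dry + propellant = 13,100 + 26,900 + 34,110 = 74,110 kg.
m_f = payload + dry = 13,100 + 26,900 = 40,000 kg.
From the ideal rocket equation, Δv = v_e · ln(m₀/m_f) = 2750.0 × ln(1.853) = 2750.0 × 0.6167 ≈ 1695.8 m/s.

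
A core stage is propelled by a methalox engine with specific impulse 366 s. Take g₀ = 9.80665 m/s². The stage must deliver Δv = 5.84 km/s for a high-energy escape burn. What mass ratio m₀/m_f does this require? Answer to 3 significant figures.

mass ratio ≈ 5.09

v_e = Isp · g₀ = 366 × 9.80665 = 3589.2 m/s.
m₀/m_f = exp(Δv / v_e) = exp(5840 / 3589.2) = exp(1.6271) = 5.0890.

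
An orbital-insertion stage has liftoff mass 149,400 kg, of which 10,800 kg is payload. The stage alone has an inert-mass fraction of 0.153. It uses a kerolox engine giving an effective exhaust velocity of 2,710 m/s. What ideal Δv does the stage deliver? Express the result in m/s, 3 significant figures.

Δv ≈ 4180 m/s

Stage wet mass = m₀ − payload = 149,400 − 10,800 = 138,600 kg.
Stage dry mass = ε × stage wet mass = 0.153 × 138,600 = 21,205.8 kg.
Burnout mass m_f = stage dry + payload = 21,205.8 + 10,800 = 32,005.8 kg.
Δv = v_e · ln(149,400/32,005.8) = 2710.0 × ln(4.668) = 2710.0 × 1.5407 ≈ 4175 m/s.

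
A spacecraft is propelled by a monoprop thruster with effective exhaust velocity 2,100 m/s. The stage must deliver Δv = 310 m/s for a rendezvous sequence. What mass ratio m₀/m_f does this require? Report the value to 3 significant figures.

m₀/m_f = exp(Δv / v_e) = exp(310 / 2100.0) = exp(0.1476) = 1.1591.

mass ratio ≈ 1.16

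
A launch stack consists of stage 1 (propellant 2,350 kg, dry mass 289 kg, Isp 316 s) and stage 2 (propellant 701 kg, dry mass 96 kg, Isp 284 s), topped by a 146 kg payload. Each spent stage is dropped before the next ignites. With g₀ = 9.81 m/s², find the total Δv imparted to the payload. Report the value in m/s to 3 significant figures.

Δv ≈ 7100 m/s

Ignition mass of stage 1 = 2,350+289 + 701+96 + 146 = 3,582 kg.
Stage 1: m₀ = 3,582 kg, m_f = 3,582 − 2,350 = 1,232 kg; Δv = 316×9.81×ln(2.907) = 3100.0×1.0673 ≈ 3309 m/s.
Stage 2: m₀ = 943 kg, m_f = 943 − 701 = 242 kg; Δv = 284×9.81×ln(3.897) = 2786.0×1.3601 ≈ 3789 m/s.
Total Δv = 3309 + 3789 = 7098 m/s.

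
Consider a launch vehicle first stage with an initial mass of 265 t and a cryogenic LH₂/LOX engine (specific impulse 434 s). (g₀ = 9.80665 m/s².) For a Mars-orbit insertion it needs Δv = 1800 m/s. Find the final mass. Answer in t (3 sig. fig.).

final mass ≈ 174 t

v_e = Isp · g₀ = 434 × 9.80665 = 4256.1 m/s.
By the Tsiolkovsky rocket equation, m₀/m_f = exp(Δv / v_e) = exp(1800 / 4256.1) = exp(0.4229) = 1.5264.
m_f = m₀ / 1.5264 = 265 / 1.5264 = 173.611 t.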